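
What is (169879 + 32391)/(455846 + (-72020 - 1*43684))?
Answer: 101135/170071 ≈ 0.59466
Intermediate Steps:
(169879 + 32391)/(455846 + (-72020 - 1*43684)) = 202270/(455846 + (-72020 - 43684)) = 202270/(455846 - 115704) = 202270/340142 = 202270*(1/340142) = 101135/170071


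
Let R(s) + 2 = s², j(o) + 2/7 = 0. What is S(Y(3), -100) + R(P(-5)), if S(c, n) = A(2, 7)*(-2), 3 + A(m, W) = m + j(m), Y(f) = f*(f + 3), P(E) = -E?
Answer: 179/7 ≈ 25.571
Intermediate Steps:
j(o) = -2/7 (j(o) = -2/7 + 0 = -2/7)
Y(f) = f*(3 + f)
A(m, W) = -23/7 + m (A(m, W) = -3 + (m - 2/7) = -3 + (-2/7 + m) = -23/7 + m)
S(c, n) = 18/7 (S(c, n) = (-23/7 + 2)*(-2) = -9/7*(-2) = 18/7)
R(s) = -2 + s²
S(Y(3), -100) + R(P(-5)) = 18/7 + (-2 + (-1*(-5))²) = 18/7 + (-2 + 5²) = 18/7 + (-2 + 25) = 18/7 + 23 = 179/7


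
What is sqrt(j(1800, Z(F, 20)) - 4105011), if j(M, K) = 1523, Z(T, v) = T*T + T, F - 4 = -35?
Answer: 8*I*sqrt(64117) ≈ 2025.7*I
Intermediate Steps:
F = -31 (F = 4 - 35 = -31)
Z(T, v) = T + T**2 (Z(T, v) = T**2 + T = T + T**2)
sqrt(j(1800, Z(F, 20)) - 4105011) = sqrt(1523 - 4105011) = sqrt(-4103488) = 8*I*sqrt(64117)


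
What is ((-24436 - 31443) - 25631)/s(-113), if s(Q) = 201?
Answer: -27170/67 ≈ -405.52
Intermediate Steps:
((-24436 - 31443) - 25631)/s(-113) = ((-24436 - 31443) - 25631)/201 = (-55879 - 25631)*(1/201) = -81510*1/201 = -27170/67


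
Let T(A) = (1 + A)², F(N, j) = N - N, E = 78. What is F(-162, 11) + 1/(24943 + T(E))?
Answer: 1/31184 ≈ 3.2068e-5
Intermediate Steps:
F(N, j) = 0
F(-162, 11) + 1/(24943 + T(E)) = 0 + 1/(24943 + (1 + 78)²) = 0 + 1/(24943 + 79²) = 0 + 1/(24943 + 6241) = 0 + 1/31184 = 1/31184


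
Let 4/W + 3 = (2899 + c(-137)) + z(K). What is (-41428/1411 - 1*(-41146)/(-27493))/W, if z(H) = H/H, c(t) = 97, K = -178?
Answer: -895982201985/38792623 ≈ -23097.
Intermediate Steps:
z(H) = 1
W = 2/1497 (W = 4/(-3 + ((2899 + 97) + 1)) = 4/(-3 + (2996 + 1)) = 4/(-3 + 2997) = 4/2994 = 4*(1/2994) = 2/1497 ≈ 0.0013360)
(-41428/1411 - 1*(-41146)/(-27493))/W = (-41428/1411 - 1*(-41146)/(-27493))/(2/1497) = (-41428*1/1411 + 41146*(-1/27493))*(1497/2) = (-41428/1411 - 41146/27493)*(1497/2) = -1197037010/38792623*1497/2 = -895982201985/38792623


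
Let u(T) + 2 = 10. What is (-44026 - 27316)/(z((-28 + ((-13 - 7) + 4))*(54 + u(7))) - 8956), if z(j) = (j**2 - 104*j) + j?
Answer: -35671/3857006 ≈ -0.0092484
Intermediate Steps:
u(T) = 8 (u(T) = -2 + 10 = 8)
z(j) = j**2 - 103*j
(-44026 - 27316)/(z((-28 + ((-13 - 7) + 4))*(54 + u(7))) - 8956) = (-44026 - 27316)/(((-28 + ((-13 - 7) + 4))*(54 + 8))*(-103 + (-28 + ((-13 - 7) + 4))*(54 + 8)) - 8956) = -71342/(((-28 + (-20 + 4))*62)*(-103 + (-28 + (-20 + 4))*62) - 8956) = -71342/(((-28 - 16)*62)*(-103 + (-28 - 16)*62) - 8956) = -71342/((-44*62)*(-103 - 44*62) - 8956) = -71342/(-2728*(-103 - 2728) - 8956) = -71342/(-2728*(-2831) - 8956) = -71342/(7722968 - 8956) = -71342/7714012 = -71342*1/7714012 = -35671/3857006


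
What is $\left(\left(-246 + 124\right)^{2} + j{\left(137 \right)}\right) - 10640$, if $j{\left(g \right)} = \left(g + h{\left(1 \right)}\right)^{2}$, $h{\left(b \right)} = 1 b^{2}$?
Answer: $23288$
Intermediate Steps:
$h{\left(b \right)} = b^{2}$
$j{\left(g \right)} = \left(1 + g\right)^{2}$ ($j{\left(g \right)} = \left(g + 1^{2}\right)^{2} = \left(g + 1\right)^{2} = \left(1 + g\right)^{2}$)
$\left(\left(-246 + 124\right)^{2} + j{\left(137 \right)}\right) - 10640 = \left(\left(-246 + 124\right)^{2} + \left(1 + 137\right)^{2}\right) - 10640 = \left(\left(-122\right)^{2} + 138^{2}\right) - 10640 = \left(14884 + 19044\right) - 10640 = 33928 - 10640 = 23288$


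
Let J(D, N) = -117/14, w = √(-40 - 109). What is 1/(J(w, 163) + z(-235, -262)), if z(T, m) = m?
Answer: -14/3785 ≈ -0.0036988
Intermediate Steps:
w = I*√149 (w = √(-149) = I*√149 ≈ 12.207*I)
J(D, N) = -117/14 (J(D, N) = -117*1/14 = -117/14)
1/(J(w, 163) + z(-235, -262)) = 1/(-117/14 - 262) = 1/(-3785/14) = -14/3785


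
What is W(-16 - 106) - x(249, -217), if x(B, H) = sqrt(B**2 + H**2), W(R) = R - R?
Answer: -sqrt(109090) ≈ -330.29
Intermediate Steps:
W(R) = 0
W(-16 - 106) - x(249, -217) = 0 - sqrt(249**2 + (-217)**2) = 0 - sqrt(62001 + 47089) = 0 - sqrt(109090) = -sqrt(109090)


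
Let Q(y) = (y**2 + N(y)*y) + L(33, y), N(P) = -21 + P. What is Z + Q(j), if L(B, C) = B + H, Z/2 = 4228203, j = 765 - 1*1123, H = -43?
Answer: 8720242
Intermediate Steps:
j = -358 (j = 765 - 1123 = -358)
Z = 8456406 (Z = 2*4228203 = 8456406)
L(B, C) = -43 + B (L(B, C) = B - 43 = -43 + B)
Q(y) = -10 + y**2 + y*(-21 + y) (Q(y) = (y**2 + (-21 + y)*y) + (-43 + 33) = (y**2 + y*(-21 + y)) - 10 = -10 + y**2 + y*(-21 + y))
Z + Q(j) = 8456406 + (-10 + (-358)**2 - 358*(-21 - 358)) = 8456406 + (-10 + 128164 - 358*(-379)) = 8456406 + (-10 + 128164 + 135682) = 8456406 + 263836 = 8720242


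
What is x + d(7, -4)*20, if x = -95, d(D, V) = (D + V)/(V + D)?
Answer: -75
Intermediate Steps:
d(D, V) = 1 (d(D, V) = (D + V)/(D + V) = 1)
x + d(7, -4)*20 = -95 + 1*20 = -95 + 20 = -75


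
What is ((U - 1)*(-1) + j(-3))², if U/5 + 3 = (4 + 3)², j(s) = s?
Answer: 53824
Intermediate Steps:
U = 230 (U = -15 + 5*(4 + 3)² = -15 + 5*7² = -15 + 5*49 = -15 + 245 = 230)
((U - 1)*(-1) + j(-3))² = ((230 - 1)*(-1) - 3)² = (229*(-1) - 3)² = (-229 - 3)² = (-232)² = 53824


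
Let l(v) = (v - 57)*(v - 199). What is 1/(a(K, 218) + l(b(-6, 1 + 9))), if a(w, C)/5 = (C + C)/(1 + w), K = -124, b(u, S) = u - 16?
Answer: 123/2145277 ≈ 5.7335e-5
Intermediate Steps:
b(u, S) = -16 + u
l(v) = (-199 + v)*(-57 + v) (l(v) = (-57 + v)*(-199 + v) = (-199 + v)*(-57 + v))
a(w, C) = 10*C/(1 + w) (a(w, C) = 5*((C + C)/(1 + w)) = 5*((2*C)/(1 + w)) = 5*(2*C/(1 + w)) = 10*C/(1 + w))
1/(a(K, 218) + l(b(-6, 1 + 9))) = 1/(10*218/(1 - 124) + (11343 + (-16 - 6)² - 256*(-16 - 6))) = 1/(10*218/(-123) + (11343 + (-22)² - 256*(-22))) = 1/(10*218*(-1/123) + (11343 + 484 + 5632)) = 1/(-2180/123 + 17459) = 1/(2145277/123) = 123/2145277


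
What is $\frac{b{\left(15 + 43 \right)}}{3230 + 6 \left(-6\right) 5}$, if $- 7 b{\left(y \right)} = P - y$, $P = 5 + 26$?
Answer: $\frac{27}{21350} \approx 0.0012646$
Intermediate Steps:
$P = 31$
$b{\left(y \right)} = - \frac{31}{7} + \frac{y}{7}$ ($b{\left(y \right)} = - \frac{31 - y}{7} = - \frac{31}{7} + \frac{y}{7}$)
$\frac{b{\left(15 + 43 \right)}}{3230 + 6 \left(-6\right) 5} = \frac{- \frac{31}{7} + \frac{15 + 43}{7}}{3230 + 6 \left(-6\right) 5} = \frac{- \frac{31}{7} + \frac{1}{7} \cdot 58}{3230 - 180} = \frac{- \frac{31}{7} + \frac{58}{7}}{3230 - 180} = \frac{27}{7 \cdot 3050} = \frac{27}{7} \cdot \frac{1}{3050} = \frac{27}{21350}$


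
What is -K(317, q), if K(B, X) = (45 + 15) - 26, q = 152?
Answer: -34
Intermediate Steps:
K(B, X) = 34 (K(B, X) = 60 - 26 = 34)
-K(317, q) = -1*34 = -34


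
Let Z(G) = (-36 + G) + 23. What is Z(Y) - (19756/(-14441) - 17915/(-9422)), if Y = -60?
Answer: -1429310847/19437586 ≈ -73.533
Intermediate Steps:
Z(G) = -13 + G
Z(Y) - (19756/(-14441) - 17915/(-9422)) = (-13 - 60) - (19756/(-14441) - 17915/(-9422)) = -73 - (19756*(-1/14441) - 17915*(-1/9422)) = -73 - (-19756/14441 + 17915/9422) = -73 - 1*10367069/19437586 = -73 - 10367069/19437586 = -1429310847/19437586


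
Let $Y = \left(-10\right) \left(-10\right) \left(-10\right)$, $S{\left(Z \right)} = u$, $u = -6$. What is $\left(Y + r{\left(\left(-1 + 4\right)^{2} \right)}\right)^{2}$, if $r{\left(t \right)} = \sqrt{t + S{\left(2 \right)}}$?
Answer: $\left(1000 - \sqrt{3}\right)^{2} \approx 9.9654 \cdot 10^{5}$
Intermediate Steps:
$S{\left(Z \right)} = -6$
$Y = -1000$ ($Y = 100 \left(-10\right) = -1000$)
$r{\left(t \right)} = \sqrt{-6 + t}$ ($r{\left(t \right)} = \sqrt{t - 6} = \sqrt{-6 + t}$)
$\left(Y + r{\left(\left(-1 + 4\right)^{2} \right)}\right)^{2} = \left(-1000 + \sqrt{-6 + \left(-1 + 4\right)^{2}}\right)^{2} = \left(-1000 + \sqrt{-6 + 3^{2}}\right)^{2} = \left(-1000 + \sqrt{-6 + 9}\right)^{2} = \left(-1000 + \sqrt{3}\right)^{2}$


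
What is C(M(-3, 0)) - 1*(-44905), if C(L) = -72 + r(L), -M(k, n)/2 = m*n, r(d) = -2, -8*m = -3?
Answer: 44831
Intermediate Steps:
m = 3/8 (m = -⅛*(-3) = 3/8 ≈ 0.37500)
M(k, n) = -3*n/4
C(L) = -74 (C(L) = -72 - 2 = -74)
C(M(-3, 0)) - 1*(-44905) = -74 - 1*(-44905) = -74 + 44905 = 44831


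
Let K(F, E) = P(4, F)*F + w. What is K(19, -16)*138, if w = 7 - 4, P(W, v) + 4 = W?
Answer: 414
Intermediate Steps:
P(W, v) = -4 + W
w = 3
K(F, E) = 3 (K(F, E) = (-4 + 4)*F + 3 = 0*F + 3 = 0 + 3 = 3)
K(19, -16)*138 = 3*138 = 414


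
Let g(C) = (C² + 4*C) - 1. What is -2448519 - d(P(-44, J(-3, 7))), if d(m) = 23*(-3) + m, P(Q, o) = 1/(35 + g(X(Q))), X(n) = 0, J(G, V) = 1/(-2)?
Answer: -83247301/34 ≈ -2.4484e+6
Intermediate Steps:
J(G, V) = -½
g(C) = -1 + C² + 4*C
P(Q, o) = 1/34 (P(Q, o) = 1/(35 + (-1 + 0² + 4*0)) = 1/(35 + (-1 + 0 + 0)) = 1/(35 - 1) = 1/34)
d(m) = -69 + m
-2448519 - d(P(-44, J(-3, 7))) = -2448519 - (-69 + 1/34) = -2448519 - 1*(-2345/34) = -2448519 + 2345/34 = -83247301/34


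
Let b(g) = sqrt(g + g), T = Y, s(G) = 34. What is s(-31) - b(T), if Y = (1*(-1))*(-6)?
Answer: 34 - 2*sqrt(3) ≈ 30.536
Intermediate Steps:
Y = 6 (Y = -1*(-6) = 6)
T = 6
b(g) = sqrt(2)*sqrt(g) (b(g) = sqrt(2*g) = sqrt(2)*sqrt(g))
s(-31) - b(T) = 34 - sqrt(2)*sqrt(6) = 34 - 2*sqrt(3)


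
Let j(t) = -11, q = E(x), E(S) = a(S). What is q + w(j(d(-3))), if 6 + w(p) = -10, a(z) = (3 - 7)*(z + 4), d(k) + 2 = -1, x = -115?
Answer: 428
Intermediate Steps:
d(k) = -3 (d(k) = -2 - 1 = -3)
a(z) = -16 - 4*z (a(z) = -4*(4 + z) = -16 - 4*z)
E(S) = -16 - 4*S
q = 444 (q = -16 - 4*(-115) = -16 + 460 = 444)
w(p) = -16 (w(p) = -6 - 10 = -16)
q + w(j(d(-3))) = 444 - 16 = 428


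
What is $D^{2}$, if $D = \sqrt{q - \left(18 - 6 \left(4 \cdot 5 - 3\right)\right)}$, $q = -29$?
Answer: $55$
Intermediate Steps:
$D = \sqrt{55}$ ($D = \sqrt{-29 - \left(18 - 6 \left(4 \cdot 5 - 3\right)\right)} = \sqrt{-29 - \left(18 - 6 \left(20 - 3\right)\right)} = \sqrt{-29 + \left(\left(-6 + \left(6 \cdot 17 - 3\right)\right) - 9\right)} = \sqrt{-29 + \left(\left(-6 + \left(102 - 3\right)\right) - 9\right)} = \sqrt{-29 + \left(\left(-6 + 99\right) - 9\right)} = \sqrt{-29 + \left(93 - 9\right)} = \sqrt{-29 + 84} = \sqrt{55} \approx 7.4162$)
$D^{2} = \left(\sqrt{55}\right)^{2} = 55$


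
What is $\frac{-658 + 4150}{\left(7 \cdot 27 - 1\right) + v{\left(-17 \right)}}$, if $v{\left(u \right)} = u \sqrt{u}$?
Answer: $\frac{72944}{4473} + \frac{6596 i \sqrt{17}}{4473} \approx 16.308 + 6.08 i$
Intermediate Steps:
$v{\left(u \right)} = u^{\frac{3}{2}}$
$\frac{-658 + 4150}{\left(7 \cdot 27 - 1\right) + v{\left(-17 \right)}} = \frac{-658 + 4150}{\left(7 \cdot 27 - 1\right) + \left(-17\right)^{\frac{3}{2}}} = \frac{3492}{\left(189 - 1\right) - 17 i \sqrt{17}} = \frac{3492}{188 - 17 i \sqrt{17}}$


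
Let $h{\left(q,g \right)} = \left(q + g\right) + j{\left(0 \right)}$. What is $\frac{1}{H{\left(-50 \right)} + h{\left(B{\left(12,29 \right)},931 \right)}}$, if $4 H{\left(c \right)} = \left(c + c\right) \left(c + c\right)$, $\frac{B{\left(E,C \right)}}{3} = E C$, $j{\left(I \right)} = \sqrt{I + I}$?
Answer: $\frac{1}{4475} \approx 0.00022346$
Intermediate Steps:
$j{\left(I \right)} = \sqrt{2} \sqrt{I}$ ($j{\left(I \right)} = \sqrt{2 I} = \sqrt{2} \sqrt{I}$)
$B{\left(E,C \right)} = 3 C E$ ($B{\left(E,C \right)} = 3 E C = 3 C E$)
$H{\left(c \right)} = c^{2}$ ($H{\left(c \right)} = \frac{\left(c + c\right) \left(c + c\right)}{4} = \frac{2 c 2 c}{4} = \frac{4 c^{2}}{4} = c^{2}$)
$h{\left(q,g \right)} = g + q$ ($h{\left(q,g \right)} = \left(q + g\right) + \sqrt{2} \sqrt{0} = \left(g + q\right) + \sqrt{2} \cdot 0 = \left(g + q\right) + 0 = g + q$)
$\frac{1}{H{\left(-50 \right)} + h{\left(B{\left(12,29 \right)},931 \right)}} = \frac{1}{\left(-50\right)^{2} + \left(931 + 3 \cdot 29 \cdot 12\right)} = \frac{1}{2500 + \left(931 + 1044\right)} = \frac{1}{2500 + 1975} = \frac{1}{4475}$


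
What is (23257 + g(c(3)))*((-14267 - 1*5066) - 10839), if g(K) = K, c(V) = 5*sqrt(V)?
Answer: -701710204 - 150860*sqrt(3) ≈ -7.0197e+8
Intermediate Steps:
(23257 + g(c(3)))*((-14267 - 1*5066) - 10839) = (23257 + 5*sqrt(3))*((-14267 - 1*5066) - 10839) = (23257 + 5*sqrt(3))*((-14267 - 5066) - 10839) = (23257 + 5*sqrt(3))*(-19333 - 10839) = (23257 + 5*sqrt(3))*(-30172) = -701710204 - 150860*sqrt(3)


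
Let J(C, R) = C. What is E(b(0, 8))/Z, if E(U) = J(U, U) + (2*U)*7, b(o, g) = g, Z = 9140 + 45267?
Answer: 120/54407 ≈ 0.0022056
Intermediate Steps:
Z = 54407
E(U) = 15*U (E(U) = U + (2*U)*7 = U + 14*U = 15*U)
E(b(0, 8))/Z = (15*8)/54407 = 120*(1/54407) = 120/54407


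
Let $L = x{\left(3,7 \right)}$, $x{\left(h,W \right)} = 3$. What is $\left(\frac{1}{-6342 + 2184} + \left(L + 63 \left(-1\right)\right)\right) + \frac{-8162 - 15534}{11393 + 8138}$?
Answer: $- \frac{4971141379}{81209898} \approx -61.214$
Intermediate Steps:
$L = 3$
$\left(\frac{1}{-6342 + 2184} + \left(L + 63 \left(-1\right)\right)\right) + \frac{-8162 - 15534}{11393 + 8138} = \left(\frac{1}{-6342 + 2184} + \left(3 + 63 \left(-1\right)\right)\right) + \frac{-8162 - 15534}{11393 + 8138} = \left(\frac{1}{-4158} + \left(3 - 63\right)\right) - \frac{23696}{19531} = \left(- \frac{1}{4158} - 60\right) - \frac{23696}{19531} = - \frac{249481}{4158} - \frac{23696}{19531} = - \frac{4971141379}{81209898}$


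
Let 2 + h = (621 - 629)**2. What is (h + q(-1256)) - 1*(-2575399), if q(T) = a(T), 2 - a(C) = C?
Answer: 2576719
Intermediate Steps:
h = 62 (h = -2 + (621 - 629)**2 = -2 + (-8)**2 = -2 + 64 = 62)
a(C) = 2 - C
q(T) = 2 - T
(h + q(-1256)) - 1*(-2575399) = (62 + (2 - 1*(-1256))) - 1*(-2575399) = (62 + (2 + 1256)) + 2575399 = (62 + 1258) + 2575399 = 1320 + 2575399 = 2576719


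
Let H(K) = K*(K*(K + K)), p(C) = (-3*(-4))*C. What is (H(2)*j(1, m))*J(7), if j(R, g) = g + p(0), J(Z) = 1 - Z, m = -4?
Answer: 384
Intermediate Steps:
p(C) = 12*C
H(K) = 2*K³ (H(K) = K*(K*(2*K)) = K*(2*K²) = 2*K³)
j(R, g) = g (j(R, g) = g + 12*0 = g + 0 = g)
(H(2)*j(1, m))*J(7) = ((2*2³)*(-4))*(1 - 1*7) = ((2*8)*(-4))*(1 - 7) = (16*(-4))*(-6) = -64*(-6) = 384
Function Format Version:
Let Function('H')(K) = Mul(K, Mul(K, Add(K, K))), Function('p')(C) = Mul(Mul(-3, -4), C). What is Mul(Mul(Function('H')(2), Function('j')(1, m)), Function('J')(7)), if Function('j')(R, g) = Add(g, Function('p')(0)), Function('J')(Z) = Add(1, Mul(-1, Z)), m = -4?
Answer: 384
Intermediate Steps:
Function('p')(C) = Mul(12, C)
Function('H')(K) = Mul(2, Pow(K, 3)) (Function('H')(K) = Mul(K, Mul(K, Mul(2, K))) = Mul(K, Mul(2, Pow(K, 2))) = Mul(2, Pow(K, 3)))
Function('j')(R, g) = g (Function('j')(R, g) = Add(g, Mul(12, 0)) = Add(g, 0) = g)
Mul(Mul(Function('H')(2), Function('j')(1, m)), Function('J')(7)) = Mul(Mul(Mul(2, Pow(2, 3)), -4), Add(1, Mul(-1, 7))) = Mul(Mul(Mul(2, 8), -4), Add(1, -7)) = Mul(Mul(16, -4), -6) = Mul(-64, -6) = 384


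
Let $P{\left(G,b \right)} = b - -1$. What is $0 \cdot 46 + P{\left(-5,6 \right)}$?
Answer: $7$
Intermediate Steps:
$P{\left(G,b \right)} = 1 + b$ ($P{\left(G,b \right)} = b + 1 = 1 + b$)
$0 \cdot 46 + P{\left(-5,6 \right)} = 0 \cdot 46 + \left(1 + 6\right) = 0 + 7 = 7$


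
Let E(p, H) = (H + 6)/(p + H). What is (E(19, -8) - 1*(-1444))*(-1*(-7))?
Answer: 111174/11 ≈ 10107.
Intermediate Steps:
E(p, H) = (6 + H)/(H + p)
(E(19, -8) - 1*(-1444))*(-1*(-7)) = ((6 - 8)/(-8 + 19) - 1*(-1444))*(-1*(-7)) = (-2/11 + 1444)*7 = (15882/11)*7 = 111174/11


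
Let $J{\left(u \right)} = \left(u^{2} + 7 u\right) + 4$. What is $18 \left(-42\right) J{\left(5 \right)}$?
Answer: $-48384$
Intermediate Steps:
$J{\left(u \right)} = 4 + u^{2} + 7 u$
$18 \left(-42\right) J{\left(5 \right)} = 18 \left(-42\right) \left(4 + 5^{2} + 7 \cdot 5\right) = - 756 \left(4 + 25 + 35\right) = \left(-756\right) 64 = -48384$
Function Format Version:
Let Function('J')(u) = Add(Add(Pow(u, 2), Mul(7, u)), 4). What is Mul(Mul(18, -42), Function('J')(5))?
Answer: -48384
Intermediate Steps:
Function('J')(u) = Add(4, Pow(u, 2), Mul(7, u))
Mul(Mul(18, -42), Function('J')(5)) = Mul(Mul(18, -42), Add(4, Pow(5, 2), Mul(7, 5))) = Mul(-756, Add(4, 25, 35)) = Mul(-756, 64) = -48384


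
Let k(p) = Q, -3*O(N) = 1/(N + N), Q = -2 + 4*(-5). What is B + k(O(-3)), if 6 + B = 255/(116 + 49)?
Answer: -291/11 ≈ -26.455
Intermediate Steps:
Q = -22 (Q = -2 - 20 = -22)
O(N) = -1/(6*N) (O(N) = -1/(3*(N + N)) = -1/(2*N)/3 = -1/(6*N))
k(p) = -22
B = -49/11 (B = -6 + 255/(116 + 49) = -6 + 255/165 = -6 + (1/165)*255 = -6 + 17/11 = -49/11 ≈ -4.4545)
B + k(O(-3)) = -49/11 - 22 = -291/11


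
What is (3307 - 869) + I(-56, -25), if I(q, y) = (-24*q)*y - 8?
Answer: -31170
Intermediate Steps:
I(q, y) = -8 - 24*q*y (I(q, y) = -24*q*y - 8 = -8 - 24*q*y)
(3307 - 869) + I(-56, -25) = (3307 - 869) + (-8 - 24*(-56)*(-25)) = 2438 + (-8 - 33600) = 2438 - 33608 = -31170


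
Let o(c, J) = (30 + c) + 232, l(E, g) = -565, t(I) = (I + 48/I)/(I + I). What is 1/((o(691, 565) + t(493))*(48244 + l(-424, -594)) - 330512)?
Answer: 486098/21938292614213 ≈ 2.2158e-8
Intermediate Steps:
t(I) = (I + 48/I)/(2*I) (t(I) = (I + 48/I)/((2*I)) = (I + 48/I)*(1/(2*I)) = (I + 48/I)/(2*I))
o(c, J) = 262 + c
1/((o(691, 565) + t(493))*(48244 + l(-424, -594)) - 330512) = 1/(((262 + 691) + (1/2 + 24/493**2))*(48244 - 565) - 330512) = 1/((953 + (1/2 + 24*(1/243049)))*47679 - 330512) = 1/((953 + (1/2 + 24/243049))*47679 - 330512) = 1/((953 + 243097/486098)*47679 - 330512) = 1/((463494491/486098)*47679 - 330512) = 1/(22098953836389/486098 - 330512) = 1/(21938292614213/486098) = 486098/21938292614213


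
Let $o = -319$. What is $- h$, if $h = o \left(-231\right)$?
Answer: $-73689$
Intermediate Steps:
$h = 73689$ ($h = \left(-319\right) \left(-231\right) = 73689$)
$- h = \left(-1\right) 73689 = -73689$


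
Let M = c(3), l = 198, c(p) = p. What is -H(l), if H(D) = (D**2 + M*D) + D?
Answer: -39996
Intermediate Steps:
M = 3
H(D) = D**2 + 4*D (H(D) = (D**2 + 3*D) + D = D**2 + 4*D)
-H(l) = -198*(4 + 198) = -198*202 = -1*39996 = -39996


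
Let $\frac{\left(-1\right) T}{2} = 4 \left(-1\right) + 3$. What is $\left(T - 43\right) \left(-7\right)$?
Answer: $287$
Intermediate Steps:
$T = 2$ ($T = - 2 \left(4 \left(-1\right) + 3\right) = - 2 \left(-4 + 3\right) = \left(-2\right) \left(-1\right) = 2$)
$\left(T - 43\right) \left(-7\right) = \left(2 - 43\right) \left(-7\right) = \left(-41\right) \left(-7\right) = 287$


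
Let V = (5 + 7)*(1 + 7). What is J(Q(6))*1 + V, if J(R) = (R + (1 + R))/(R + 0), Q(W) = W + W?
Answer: 1177/12 ≈ 98.083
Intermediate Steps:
Q(W) = 2*W
J(R) = (1 + 2*R)/R
V = 96 (V = 12*8 = 96)
J(Q(6))*1 + V = (2 + 1/(2*6))*1 + 96 = (2 + 1/12)*1 + 96 = (25/12)*1 + 96 = 25/12 + 96 = 1177/12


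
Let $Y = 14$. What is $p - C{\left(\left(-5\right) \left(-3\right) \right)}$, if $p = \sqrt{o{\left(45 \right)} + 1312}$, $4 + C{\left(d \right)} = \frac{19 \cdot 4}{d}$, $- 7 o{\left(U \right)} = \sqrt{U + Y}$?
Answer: $- \frac{16}{15} + \frac{\sqrt{64288 - 7 \sqrt{59}}}{7} \approx 35.14$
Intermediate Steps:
$o{\left(U \right)} = - \frac{\sqrt{14 + U}}{7}$ ($o{\left(U \right)} = - \frac{\sqrt{U + 14}}{7} = - \frac{\sqrt{14 + U}}{7}$)
$C{\left(d \right)} = -4 + \frac{76}{d}$ ($C{\left(d \right)} = -4 + \frac{19 \cdot 4}{d} = -4 + \frac{76}{d}$)
$p = \sqrt{1312 - \frac{\sqrt{59}}{7}}$ ($p = \sqrt{- \frac{\sqrt{14 + 45}}{7} + 1312} = \sqrt{- \frac{\sqrt{59}}{7} + 1312} = \sqrt{1312 - \frac{\sqrt{59}}{7}} \approx 36.206$)
$p - C{\left(\left(-5\right) \left(-3\right) \right)} = \frac{\sqrt{64288 - 7 \sqrt{59}}}{7} - \left(-4 + \frac{76}{\left(-5\right) \left(-3\right)}\right) = \frac{\sqrt{64288 - 7 \sqrt{59}}}{7} - \left(-4 + \frac{76}{15}\right) = \frac{\sqrt{64288 - 7 \sqrt{59}}}{7} - \frac{16}{15} = - \frac{16}{15} + \frac{\sqrt{64288 - 7 \sqrt{59}}}{7}$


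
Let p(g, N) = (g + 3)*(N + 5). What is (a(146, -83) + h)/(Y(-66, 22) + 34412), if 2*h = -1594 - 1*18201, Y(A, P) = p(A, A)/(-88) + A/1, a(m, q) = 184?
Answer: -854788/3018605 ≈ -0.28317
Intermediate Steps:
p(g, N) = (3 + g)*(5 + N)
Y(A, P) = -15/88 - A²/88 + 10*A/11 (Y(A, P) = (15 + 3*A + 5*A + A*A)/(-88) + A/1 = (15 + 3*A + 5*A + A²)*(-1/88) + A*1 = (15 + A² + 8*A)*(-1/88) + A = (-15/88 - A/11 - A²/88) + A = -15/88 - A²/88 + 10*A/11)
h = -19795/2 (h = (-1594 - 1*18201)/2 = (-1594 - 18201)/2 = (½)*(-19795) = -19795/2 ≈ -9897.5)
(a(146, -83) + h)/(Y(-66, 22) + 34412) = (184 - 19795/2)/((-15/88 - 1/88*(-66)² + (10/11)*(-66)) + 34412) = -19427/(2*((-15/88 - 1/88*4356 - 60) + 34412)) = -19427/(2*((-15/88 - 99/2 - 60) + 34412)) = -19427/(2*(-9651/88 + 34412)) = -19427/(2*3018605/88) = -19427/2*88/3018605 = -854788/3018605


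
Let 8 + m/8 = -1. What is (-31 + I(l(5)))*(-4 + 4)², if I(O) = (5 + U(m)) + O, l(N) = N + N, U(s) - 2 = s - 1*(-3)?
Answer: 0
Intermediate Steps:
m = -72 (m = -64 + 8*(-1) = -64 - 8 = -72)
U(s) = 5 + s (U(s) = 2 + (s - 1*(-3)) = 2 + (s + 3) = 2 + (3 + s) = 5 + s)
l(N) = 2*N
I(O) = -62 + O (I(O) = (5 + (5 - 72)) + O = (5 - 67) + O = -62 + O)
(-31 + I(l(5)))*(-4 + 4)² = (-31 + (-62 + 2*5))*(-4 + 4)² = (-31 + (-62 + 10))*0² = (-31 - 52)*0 = -83*0 = 0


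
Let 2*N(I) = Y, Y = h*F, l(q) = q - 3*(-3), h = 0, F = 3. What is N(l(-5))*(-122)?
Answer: 0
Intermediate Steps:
l(q) = 9 + q (l(q) = q + 9 = 9 + q)
Y = 0 (Y = 0*3 = 0)
N(I) = 0 (N(I) = (½)*0 = 0)
N(l(-5))*(-122) = 0*(-122) = 0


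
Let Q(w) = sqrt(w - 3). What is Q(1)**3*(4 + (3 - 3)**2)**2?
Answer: -32*I*sqrt(2) ≈ -45.255*I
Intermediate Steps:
Q(w) = sqrt(-3 + w)
Q(1)**3*(4 + (3 - 3)**2)**2 = (sqrt(-3 + 1))**3*(4 + (3 - 3)**2)**2 = (sqrt(-2))**3*(4 + 0**2)**2 = (I*sqrt(2))**3*(4 + 0)**2 = -2*I*sqrt(2)*4**2 = -2*I*sqrt(2)*16 = -32*I*sqrt(2)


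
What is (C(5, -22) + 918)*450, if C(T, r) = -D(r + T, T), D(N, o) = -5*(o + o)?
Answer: 435600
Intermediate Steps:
D(N, o) = -10*o
C(T, r) = 10*T (C(T, r) = -(-10)*T = 10*T)
(C(5, -22) + 918)*450 = (10*5 + 918)*450 = (50 + 918)*450 = 968*450 = 435600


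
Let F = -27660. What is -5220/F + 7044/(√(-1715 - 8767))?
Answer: 87/461 - 1174*I*√10482/1747 ≈ 0.18872 - 68.801*I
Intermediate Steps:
-5220/F + 7044/(√(-1715 - 8767)) = -5220/(-27660) + 7044/(√(-1715 - 8767)) = -5220*(-1/27660) + 7044/(√(-10482)) = 87/461 + 7044/((I*√10482)) = 87/461 + 7044*(-I*√10482/10482) = 87/461 - 1174*I*√10482/1747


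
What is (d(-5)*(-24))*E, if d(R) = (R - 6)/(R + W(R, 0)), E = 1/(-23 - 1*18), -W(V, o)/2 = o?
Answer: 264/205 ≈ 1.2878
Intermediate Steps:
W(V, o) = -2*o
E = -1/41 (E = 1/(-23 - 18) = 1/(-41) = -1/41 ≈ -0.024390)
d(R) = (-6 + R)/R (d(R) = (R - 6)/(R - 2*0) = (-6 + R)/(R + 0) = (-6 + R)/R)
(d(-5)*(-24))*E = (((-6 - 5)/(-5))*(-24))*(-1/41) = (-⅕*(-11)*(-24))*(-1/41) = ((11/5)*(-24))*(-1/41) = -264/5*(-1/41) = 264/205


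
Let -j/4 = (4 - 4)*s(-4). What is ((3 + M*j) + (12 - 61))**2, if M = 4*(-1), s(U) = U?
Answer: 2116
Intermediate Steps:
j = 0 (j = -4*(4 - 4)*(-4) = -0*(-4) = -4*0 = 0)
M = -4
((3 + M*j) + (12 - 61))**2 = ((3 - 4*0) + (12 - 61))**2 = ((3 + 0) - 49)**2 = (3 - 49)**2 = (-46)**2 = 2116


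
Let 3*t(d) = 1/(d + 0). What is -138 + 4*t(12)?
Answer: -1241/9 ≈ -137.89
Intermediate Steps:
t(d) = 1/(3*d) (t(d) = 1/(3*(d + 0)) = 1/(3*d))
-138 + 4*t(12) = -138 + 4*((⅓)/12) = -138 + 4*((⅓)*(1/12)) = -138 + 4*(1/36) = -138 + ⅑ = -1241/9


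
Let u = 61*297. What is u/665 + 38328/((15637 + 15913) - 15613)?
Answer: 314218749/10598105 ≈ 29.649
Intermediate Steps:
u = 18117
u/665 + 38328/((15637 + 15913) - 15613) = 18117/665 + 38328/((15637 + 15913) - 15613) = 18117*(1/665) + 38328/(31550 - 15613) = 18117/665 + 38328/15937 = 314218749/10598105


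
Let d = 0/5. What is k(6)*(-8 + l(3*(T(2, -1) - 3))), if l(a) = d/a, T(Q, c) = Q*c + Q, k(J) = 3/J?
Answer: -4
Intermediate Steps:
T(Q, c) = Q + Q*c
d = 0 (d = 0*(1/5) = 0)
l(a) = 0 (l(a) = 0/a = 0)
k(6)*(-8 + l(3*(T(2, -1) - 3))) = (3/6)*(-8 + 0) = (3*(1/6))*(-8) = (1/2)*(-8) = -4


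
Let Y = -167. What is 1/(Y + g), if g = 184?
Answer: 1/17 ≈ 0.058824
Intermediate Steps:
1/(Y + g) = 1/(-167 + 184) = 1/17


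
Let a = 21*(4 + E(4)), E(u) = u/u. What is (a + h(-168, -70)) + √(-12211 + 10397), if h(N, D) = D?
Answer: 35 + I*√1814 ≈ 35.0 + 42.591*I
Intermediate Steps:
E(u) = 1
a = 105 (a = 21*(4 + 1) = 21*5 = 105)
(a + h(-168, -70)) + √(-12211 + 10397) = (105 - 70) + √(-12211 + 10397) = 35 + √(-1814) = 35 + I*√1814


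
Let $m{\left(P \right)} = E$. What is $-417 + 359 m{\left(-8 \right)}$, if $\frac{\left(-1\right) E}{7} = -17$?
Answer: $42304$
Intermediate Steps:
$E = 119$ ($E = \left(-7\right) \left(-17\right) = 119$)
$m{\left(P \right)} = 119$
$-417 + 359 m{\left(-8 \right)} = -417 + 359 \cdot 119 = -417 + 42721 = 42304$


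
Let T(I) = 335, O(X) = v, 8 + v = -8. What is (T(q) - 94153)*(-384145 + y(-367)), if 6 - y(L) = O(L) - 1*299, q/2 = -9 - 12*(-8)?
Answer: 36009600032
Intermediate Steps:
v = -16 (v = -8 - 8 = -16)
O(X) = -16
q = 174 (q = 2*(-9 - 12*(-8)) = 2*(-9 + 96) = 2*87 = 174)
y(L) = 321 (y(L) = 6 - (-16 - 1*299) = 6 - (-16 - 299) = 6 - 1*(-315) = 6 + 315 = 321)
(T(q) - 94153)*(-384145 + y(-367)) = (335 - 94153)*(-384145 + 321) = -93818*(-383824) = 36009600032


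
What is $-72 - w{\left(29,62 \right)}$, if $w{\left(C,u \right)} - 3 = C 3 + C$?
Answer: $-191$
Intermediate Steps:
$w{\left(C,u \right)} = 3 + 4 C$ ($w{\left(C,u \right)} = 3 + \left(C 3 + C\right) = 3 + \left(3 C + C\right) = 3 + 4 C$)
$-72 - w{\left(29,62 \right)} = -72 - \left(3 + 4 \cdot 29\right) = -72 - \left(3 + 116\right) = -72 - 119 = -191$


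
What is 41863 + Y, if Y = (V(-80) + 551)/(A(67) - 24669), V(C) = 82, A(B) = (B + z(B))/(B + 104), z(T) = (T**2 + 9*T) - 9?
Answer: 176379134644/4213249 ≈ 41863.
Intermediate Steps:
z(T) = -9 + T**2 + 9*T
A(B) = (-9 + B**2 + 10*B)/(104 + B) (A(B) = (B + (-9 + B**2 + 9*B))/(B + 104) = (-9 + B**2 + 10*B)/(104 + B))
Y = -108243/4213249 (Y = (82 + 551)/((-9 + 67**2 + 10*67)/(104 + 67) - 24669) = 633/((-9 + 4489 + 670)/171 - 24669) = 633/((1/171)*5150 - 24669) = 633/(5150/171 - 24669) = 633/(-4213249/171) = 633*(-171/4213249) = -108243/4213249 ≈ -0.025691)
41863 + Y = 41863 - 108243/4213249 = 176379134644/4213249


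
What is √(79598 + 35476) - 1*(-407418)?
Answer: 407418 + 3*√12786 ≈ 4.0776e+5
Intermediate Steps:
√(79598 + 35476) - 1*(-407418) = √115074 + 407418 = 3*√12786 + 407418 = 407418 + 3*√12786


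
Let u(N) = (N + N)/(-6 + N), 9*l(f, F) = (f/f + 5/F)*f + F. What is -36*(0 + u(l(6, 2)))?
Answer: 1656/31 ≈ 53.419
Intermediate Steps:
l(f, F) = F/9 + f*(1 + 5/F)/9 (l(f, F) = ((f/f + 5/F)*f + F)/9 = ((1 + 5/F)*f + F)/9 = (f*(1 + 5/F) + F)/9 = (F + f*(1 + 5/F))/9 = F/9 + f*(1 + 5/F)/9)
u(N) = 2*N/(-6 + N) (u(N) = (2*N)/(-6 + N) = 2*N/(-6 + N))
-36*(0 + u(l(6, 2))) = -36*(0 + 2*((⅑)*(5*6 + 2*(2 + 6))/2)/(-6 + (⅑)*(5*6 + 2*(2 + 6))/2)) = -36*(0 + 2*((⅑)*(½)*(30 + 2*8))/(-6 + (⅑)*(½)*(30 + 2*8))) = -36*(0 + 2*((⅑)*(½)*(30 + 16))/(-6 + (⅑)*(½)*(30 + 16))) = -36*(0 + 2*((⅑)*(½)*46)/(-6 + (⅑)*(½)*46)) = -36*(0 + 2*(23/9)/(-6 + 23/9)) = -36*(0 + 2*(23/9)/(-31/9)) = -36*(0 + 2*(23/9)*(-9/31)) = -36*(0 - 46/31) = -36*(-46/31) = 1656/31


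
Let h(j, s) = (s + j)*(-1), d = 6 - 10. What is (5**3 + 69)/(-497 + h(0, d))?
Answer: -194/493 ≈ -0.39351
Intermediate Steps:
d = -4
h(j, s) = -j - s (h(j, s) = (j + s)*(-1) = -j - s)
(5**3 + 69)/(-497 + h(0, d)) = (5**3 + 69)/(-497 + (-1*0 - 1*(-4))) = (125 + 69)/(-497 + (0 + 4)) = 194/(-497 + 4) = 194/(-493) = 194*(-1/493) = -194/493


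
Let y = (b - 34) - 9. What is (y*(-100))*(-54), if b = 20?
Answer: -124200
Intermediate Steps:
y = -23 (y = (20 - 34) - 9 = -14 - 9 = -23)
(y*(-100))*(-54) = -23*(-100)*(-54) = 2300*(-54) = -124200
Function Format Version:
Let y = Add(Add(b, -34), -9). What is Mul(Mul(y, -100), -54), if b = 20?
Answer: -124200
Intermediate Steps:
y = -23 (y = Add(Add(20, -34), -9) = Add(-14, -9) = -23)
Mul(Mul(y, -100), -54) = Mul(Mul(-23, -100), -54) = Mul(2300, -54) = -124200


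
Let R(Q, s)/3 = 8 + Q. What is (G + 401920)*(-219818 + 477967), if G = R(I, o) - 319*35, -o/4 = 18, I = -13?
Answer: 100869140260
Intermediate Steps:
o = -72 (o = -4*18 = -72)
R(Q, s) = 24 + 3*Q (R(Q, s) = 3*(8 + Q) = 24 + 3*Q)
G = -11180 (G = (24 + 3*(-13)) - 319*35 = (24 - 39) - 11165 = -15 - 11165 = -11180)
(G + 401920)*(-219818 + 477967) = (-11180 + 401920)*(-219818 + 477967) = 390740*258149 = 100869140260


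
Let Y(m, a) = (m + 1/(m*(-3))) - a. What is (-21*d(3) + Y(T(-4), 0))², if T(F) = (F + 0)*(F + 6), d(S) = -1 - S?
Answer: 3330625/576 ≈ 5782.3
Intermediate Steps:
T(F) = F*(6 + F)
Y(m, a) = m - a - 1/(3*m) (Y(m, a) = (m + 1/(-3*m)) - a = (m - 1/(3*m)) - a = m - a - 1/(3*m))
(-21*d(3) + Y(T(-4), 0))² = (-21*(-1 - 1*3) + (-4*(6 - 4) - 1*0 - (-1/(4*(6 - 4)))/3))² = (-21*(-1 - 3) + (-4*2 + 0 - 1/(3*((-4*2)))))² = (-21*(-4) + (-8 + 0 - ⅓/(-8)))² = (84 + (-8 + 0 - ⅓*(-⅛)))² = (84 + (-8 + 0 + 1/24))² = (84 - 191/24)² = (1825/24)² = 3330625/576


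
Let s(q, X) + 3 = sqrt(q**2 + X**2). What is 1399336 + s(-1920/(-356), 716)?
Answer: 1399333 + 4*sqrt(253811161)/89 ≈ 1.4000e+6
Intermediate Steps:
s(q, X) = -3 + sqrt(X**2 + q**2) (s(q, X) = -3 + sqrt(q**2 + X**2) = -3 + sqrt(X**2 + q**2))
1399336 + s(-1920/(-356), 716) = 1399336 + (-3 + sqrt(716**2 + (-1920/(-356))**2)) = 1399336 + (-3 + sqrt(512656 + (-1920*(-1/356))**2)) = 1399336 + (-3 + sqrt(512656 + (480/89)**2)) = 1399336 + (-3 + sqrt(512656 + 230400/7921)) = 1399336 + (-3 + sqrt(4060978576/7921)) = 1399336 + (-3 + 4*sqrt(253811161)/89) = 1399333 + 4*sqrt(253811161)/89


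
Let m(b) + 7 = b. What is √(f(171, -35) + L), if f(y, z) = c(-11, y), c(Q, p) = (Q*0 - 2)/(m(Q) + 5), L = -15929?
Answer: 5*I*√107679/13 ≈ 126.21*I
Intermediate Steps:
m(b) = -7 + b
c(Q, p) = -2/(-2 + Q) (c(Q, p) = (Q*0 - 2)/((-7 + Q) + 5) = (0 - 2)/(-2 + Q) = -2/(-2 + Q))
f(y, z) = 2/13 (f(y, z) = -2/(-2 - 11) = -2/(-13) = -2*(-1/13) = 2/13)
√(f(171, -35) + L) = √(2/13 - 15929) = √(-207075/13) = 5*I*√107679/13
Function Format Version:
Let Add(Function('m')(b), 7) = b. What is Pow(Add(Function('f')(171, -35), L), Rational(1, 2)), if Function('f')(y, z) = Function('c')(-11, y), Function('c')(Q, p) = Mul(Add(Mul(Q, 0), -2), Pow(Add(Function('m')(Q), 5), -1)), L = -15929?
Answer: Mul(Rational(5, 13), I, Pow(107679, Rational(1, 2))) ≈ Mul(126.21, I)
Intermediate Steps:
Function('m')(b) = Add(-7, b)
Function('c')(Q, p) = Mul(-2, Pow(Add(-2, Q), -1)) (Function('c')(Q, p) = Mul(Add(Mul(Q, 0), -2), Pow(Add(Add(-7, Q), 5), -1)) = Mul(Add(0, -2), Pow(Add(-2, Q), -1)) = Mul(-2, Pow(Add(-2, Q), -1)))
Function('f')(y, z) = Rational(2, 13) (Function('f')(y, z) = Mul(-2, Pow(Add(-2, -11), -1)) = Mul(-2, Pow(-13, -1)) = Mul(-2, Rational(-1, 13)) = Rational(2, 13))
Pow(Add(Function('f')(171, -35), L), Rational(1, 2)) = Pow(Add(Rational(2, 13), -15929), Rational(1, 2)) = Pow(Rational(-207075, 13), Rational(1, 2)) = Mul(Rational(5, 13), I, Pow(107679, Rational(1, 2)))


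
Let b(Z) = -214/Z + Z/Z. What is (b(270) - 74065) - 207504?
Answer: -38011787/135 ≈ -2.8157e+5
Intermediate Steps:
b(Z) = 1 - 214/Z (b(Z) = -214/Z + 1 = 1 - 214/Z)
(b(270) - 74065) - 207504 = ((-214 + 270)/270 - 74065) - 207504 = ((1/270)*56 - 74065) - 207504 = (28/135 - 74065) - 207504 = -9998747/135 - 207504 = -38011787/135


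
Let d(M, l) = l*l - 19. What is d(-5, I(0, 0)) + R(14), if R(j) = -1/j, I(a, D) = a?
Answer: -267/14 ≈ -19.071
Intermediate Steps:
d(M, l) = -19 + l² (d(M, l) = l² - 19 = -19 + l²)
d(-5, I(0, 0)) + R(14) = (-19 + 0²) - 1/14 = (-19 + 0) - 1*1/14 = -19 - 1/14 = -267/14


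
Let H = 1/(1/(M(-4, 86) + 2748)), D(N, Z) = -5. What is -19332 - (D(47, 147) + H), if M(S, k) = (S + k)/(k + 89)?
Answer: -3863207/175 ≈ -22075.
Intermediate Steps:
M(S, k) = (S + k)/(89 + k)
H = 480982/175 (H = 1/(1/((-4 + 86)/(89 + 86) + 2748)) = 1/(1/(82/175 + 2748)) = 1/(1/(480982/175)) = 1/(175/480982) = 480982/175 ≈ 2748.5)
-19332 - (D(47, 147) + H) = -19332 - (-5 + 480982/175) = -19332 - 1*480107/175 = -19332 - 480107/175 = -3863207/175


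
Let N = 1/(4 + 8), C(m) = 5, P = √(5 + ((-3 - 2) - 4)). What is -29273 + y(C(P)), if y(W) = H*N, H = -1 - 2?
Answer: -117093/4 ≈ -29273.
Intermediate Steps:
H = -3
P = 2*I (P = √(5 + (-5 - 4)) = √(5 - 9) = √(-4) = 2*I ≈ 2.0*I)
N = 1/12 ≈ 0.083333
y(W) = -¼ (y(W) = -3*1/12 = -¼)
-29273 + y(C(P)) = -29273 - ¼ = -117093/4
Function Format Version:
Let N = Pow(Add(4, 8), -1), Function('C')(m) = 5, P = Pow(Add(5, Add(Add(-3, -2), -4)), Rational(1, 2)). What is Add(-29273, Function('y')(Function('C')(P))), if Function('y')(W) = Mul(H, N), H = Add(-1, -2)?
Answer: Rational(-117093, 4) ≈ -29273.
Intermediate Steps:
H = -3
P = Mul(2, I) (P = Pow(Add(5, Add(-5, -4)), Rational(1, 2)) = Pow(Add(5, -9), Rational(1, 2)) = Pow(-4, Rational(1, 2)) = Mul(2, I) ≈ Mul(2.0000, I))
N = Rational(1, 12) (N = Pow(12, -1) = Rational(1, 12) ≈ 0.083333)
Function('y')(W) = Rational(-1, 4) (Function('y')(W) = Mul(-3, Rational(1, 12)) = Rational(-1, 4))
Add(-29273, Function('y')(Function('C')(P))) = Add(-29273, Rational(-1, 4)) = Rational(-117093, 4)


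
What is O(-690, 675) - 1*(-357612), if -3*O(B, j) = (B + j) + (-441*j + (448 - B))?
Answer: 1369388/3 ≈ 4.5646e+5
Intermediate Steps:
O(B, j) = -448/3 + 440*j/3 (O(B, j) = -((B + j) + (-441*j + (448 - B)))/3 = -((B + j) + (448 - B - 441*j))/3 = -(448 - 440*j)/3 = -448/3 + 440*j/3)
O(-690, 675) - 1*(-357612) = (-448/3 + (440/3)*675) - 1*(-357612) = (-448/3 + 99000) + 357612 = 296552/3 + 357612 = 1369388/3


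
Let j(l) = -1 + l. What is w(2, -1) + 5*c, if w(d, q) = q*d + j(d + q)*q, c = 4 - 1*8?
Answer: -22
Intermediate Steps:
c = -4 (c = 4 - 8 = -4)
w(d, q) = d*q + q*(-1 + d + q) (w(d, q) = q*d + (-1 + (d + q))*q = d*q + (-1 + d + q)*q = d*q + q*(-1 + d + q))
w(2, -1) + 5*c = -(-1 - 1 + 2*2) + 5*(-4) = -(-1 - 1 + 4) - 20 = -1*2 - 20 = -2 - 20 = -22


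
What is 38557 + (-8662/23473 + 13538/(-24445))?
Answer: 22123380109081/573797485 ≈ 38556.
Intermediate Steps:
38557 + (-8662/23473 + 13538/(-24445)) = 38557 + (-8662*1/23473 + 13538*(-1/24445)) = 38557 + (-8662/23473 - 13538/24445) = 38557 - 529520064/573797485 = 22123380109081/573797485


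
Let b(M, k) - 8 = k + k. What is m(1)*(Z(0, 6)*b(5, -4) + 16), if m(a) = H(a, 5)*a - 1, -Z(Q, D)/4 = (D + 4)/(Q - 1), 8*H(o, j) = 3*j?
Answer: 14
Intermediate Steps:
H(o, j) = 3*j/8 (H(o, j) = (3*j)/8 = 3*j/8)
Z(Q, D) = -4*(4 + D)/(-1 + Q) (Z(Q, D) = -4*(D + 4)/(Q - 1) = -4*(4 + D)/(-1 + Q))
b(M, k) = 8 + 2*k (b(M, k) = 8 + (k + k) = 8 + 2*k)
m(a) = -1 + 15*a/8 (m(a) = ((3/8)*5)*a - 1 = 15*a/8 - 1 = -1 + 15*a/8)
m(1)*(Z(0, 6)*b(5, -4) + 16) = (-1 + (15/8)*1)*((4*(-4 - 1*6)/(-1 + 0))*(8 + 2*(-4)) + 16) = (-1 + 15/8)*((4*(-4 - 6)/(-1))*(8 - 8) + 16) = 7*((4*(-1)*(-10))*0 + 16)/8 = 7*(40*0 + 16)/8 = 7*(0 + 16)/8 = (7/8)*16 = 14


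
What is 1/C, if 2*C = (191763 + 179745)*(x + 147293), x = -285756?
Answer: -1/25720056102 ≈ -3.8880e-11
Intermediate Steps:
C = -25720056102 (C = ((191763 + 179745)*(-285756 + 147293))/2 = (371508*(-138463))/2 = (½)*(-51440112204) = -25720056102)
1/C = 1/(-25720056102) = -1/25720056102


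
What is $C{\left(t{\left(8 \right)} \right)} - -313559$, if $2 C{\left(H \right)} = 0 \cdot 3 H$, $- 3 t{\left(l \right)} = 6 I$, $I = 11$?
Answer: $313559$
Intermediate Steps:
$t{\left(l \right)} = -22$ ($t{\left(l \right)} = - \frac{6 \cdot 11}{3} = \left(- \frac{1}{3}\right) 66 = -22$)
$C{\left(H \right)} = 0$ ($C{\left(H \right)} = \frac{0 \cdot 3 H}{2} = \frac{0 H}{2} = \frac{1}{2} \cdot 0 = 0$)
$C{\left(t{\left(8 \right)} \right)} - -313559 = 0 - -313559 = 0 + 313559 = 313559$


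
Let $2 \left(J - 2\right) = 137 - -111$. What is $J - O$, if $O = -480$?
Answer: $606$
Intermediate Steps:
$J = 126$ ($J = 2 + \frac{137 - -111}{2} = 2 + \frac{137 + 111}{2} = 2 + \frac{1}{2} \cdot 248 = 2 + 124 = 126$)
$J - O = 126 - -480 = 126 + 480 = 606$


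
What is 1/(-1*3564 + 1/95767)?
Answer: -95767/341313587 ≈ -0.00028058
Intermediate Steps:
1/(-1*3564 + 1/95767) = 1/(-3564 + 1/95767) = 1/(-341313587/95767) = -95767/341313587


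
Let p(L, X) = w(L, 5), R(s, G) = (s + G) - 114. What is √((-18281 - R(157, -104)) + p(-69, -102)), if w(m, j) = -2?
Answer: I*√18222 ≈ 134.99*I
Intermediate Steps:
R(s, G) = -114 + G + s (R(s, G) = (G + s) - 114 = -114 + G + s)
p(L, X) = -2
√((-18281 - R(157, -104)) + p(-69, -102)) = √((-18281 - (-114 - 104 + 157)) - 2) = √((-18281 - 1*(-61)) - 2) = √((-18281 + 61) - 2) = √(-18220 - 2) = √(-18222) = I*√18222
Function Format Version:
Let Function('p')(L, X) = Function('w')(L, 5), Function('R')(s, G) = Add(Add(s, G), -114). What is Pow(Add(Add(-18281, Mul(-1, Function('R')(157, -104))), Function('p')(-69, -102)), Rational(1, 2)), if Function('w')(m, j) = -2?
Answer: Mul(I, Pow(18222, Rational(1, 2))) ≈ Mul(134.99, I)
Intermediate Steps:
Function('R')(s, G) = Add(-114, G, s) (Function('R')(s, G) = Add(Add(G, s), -114) = Add(-114, G, s))
Function('p')(L, X) = -2
Pow(Add(Add(-18281, Mul(-1, Function('R')(157, -104))), Function('p')(-69, -102)), Rational(1, 2)) = Pow(Add(Add(-18281, Mul(-1, Add(-114, -104, 157))), -2), Rational(1, 2)) = Pow(Add(Add(-18281, Mul(-1, -61)), -2), Rational(1, 2)) = Pow(Add(Add(-18281, 61), -2), Rational(1, 2)) = Pow(Add(-18220, -2), Rational(1, 2)) = Pow(-18222, Rational(1, 2)) = Mul(I, Pow(18222, Rational(1, 2)))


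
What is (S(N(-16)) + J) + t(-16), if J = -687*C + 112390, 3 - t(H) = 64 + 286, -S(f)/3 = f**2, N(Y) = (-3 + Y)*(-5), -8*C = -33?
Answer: 657073/8 ≈ 82134.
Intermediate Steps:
C = 33/8 (C = -1/8*(-33) = 33/8 ≈ 4.1250)
N(Y) = 15 - 5*Y
S(f) = -3*f**2
t(H) = -347 (t(H) = 3 - (64 + 286) = 3 - 1*350 = 3 - 350 = -347)
J = 876449/8 (J = -687*33/8 + 112390 = -22671/8 + 112390 = 876449/8 ≈ 1.0956e+5)
(S(N(-16)) + J) + t(-16) = (-3*(15 - 5*(-16))**2 + 876449/8) - 347 = (-3*(15 + 80)**2 + 876449/8) - 347 = (-3*95**2 + 876449/8) - 347 = (-3*9025 + 876449/8) - 347 = (-27075 + 876449/8) - 347 = 659849/8 - 347 = 657073/8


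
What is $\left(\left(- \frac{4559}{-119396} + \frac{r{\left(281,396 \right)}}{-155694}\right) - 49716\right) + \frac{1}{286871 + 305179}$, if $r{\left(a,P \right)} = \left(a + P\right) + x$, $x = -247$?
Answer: $- \frac{15198943771639441141}{305715556384700} \approx -49716.0$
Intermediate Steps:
$r{\left(a,P \right)} = -247 + P + a$ ($r{\left(a,P \right)} = \left(a + P\right) - 247 = \left(P + a\right) - 247 = -247 + P + a$)
$\left(\left(- \frac{4559}{-119396} + \frac{r{\left(281,396 \right)}}{-155694}\right) - 49716\right) + \frac{1}{286871 + 305179} = \left(\left(- \frac{4559}{-119396} + \frac{-247 + 396 + 281}{-155694}\right) - 49716\right) + \frac{1}{286871 + 305179} = \left(\left(\left(-4559\right) \left(- \frac{1}{119396}\right) + 430 \left(- \frac{1}{155694}\right)\right) - 49716\right) + \frac{1}{592050} = \left(\left(\frac{4559}{119396} - \frac{215}{77847}\right) - 49716\right) + \frac{1}{592050} = \left(\frac{329234333}{9294620412} - 49716\right) + \frac{1}{592050} = - \frac{462091019168659}{9294620412} + \frac{1}{592050} = - \frac{15198943771639441141}{305715556384700}$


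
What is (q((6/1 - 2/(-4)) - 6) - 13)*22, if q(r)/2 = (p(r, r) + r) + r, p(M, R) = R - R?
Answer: -242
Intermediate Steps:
p(M, R) = 0
q(r) = 4*r (q(r) = 2*((0 + r) + r) = 2*(r + r) = 2*(2*r) = 4*r)
(q((6/1 - 2/(-4)) - 6) - 13)*22 = (4*((6/1 - 2/(-4)) - 6) - 13)*22 = (4*((6*1 - 2*(-¼)) - 6) - 13)*22 = (4*((6 + ½) - 6) - 13)*22 = (4*(13/2 - 6) - 13)*22 = (4*(½) - 13)*22 = (2 - 13)*22 = -11*22 = -242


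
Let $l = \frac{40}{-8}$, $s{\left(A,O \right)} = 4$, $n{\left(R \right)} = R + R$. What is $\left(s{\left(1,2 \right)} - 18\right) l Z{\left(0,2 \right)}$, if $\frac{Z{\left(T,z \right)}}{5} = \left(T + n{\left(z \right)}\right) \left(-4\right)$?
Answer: $-5600$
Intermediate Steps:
$n{\left(R \right)} = 2 R$
$Z{\left(T,z \right)} = - 40 z - 20 T$ ($Z{\left(T,z \right)} = 5 \left(T + 2 z\right) \left(-4\right) = 5 \left(- 8 z - 4 T\right) = - 40 z - 20 T$)
$l = -5$ ($l = 40 \left(- \frac{1}{8}\right) = -5$)
$\left(s{\left(1,2 \right)} - 18\right) l Z{\left(0,2 \right)} = \left(4 - 18\right) \left(-5\right) \left(\left(-40\right) 2 - 0\right) = \left(-14\right) \left(-5\right) \left(-80 + 0\right) = 70 \left(-80\right) = -5600$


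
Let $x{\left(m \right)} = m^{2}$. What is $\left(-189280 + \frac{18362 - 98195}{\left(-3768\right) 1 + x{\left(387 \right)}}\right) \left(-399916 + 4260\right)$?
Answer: $\frac{3644670852484376}{48667} \approx 7.489 \cdot 10^{10}$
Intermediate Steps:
$\left(-189280 + \frac{18362 - 98195}{\left(-3768\right) 1 + x{\left(387 \right)}}\right) \left(-399916 + 4260\right) = \left(-189280 + \frac{18362 - 98195}{\left(-3768\right) 1 + 387^{2}}\right) \left(-399916 + 4260\right) = \left(-189280 - \frac{79833}{-3768 + 149769}\right) \left(-395656\right) = \left(-189280 - \frac{79833}{146001}\right) \left(-395656\right) = \left(-189280 - \frac{26611}{48667}\right) \left(-395656\right) = \left(- \frac{9211716371}{48667}\right) \left(-395656\right) = \frac{3644670852484376}{48667}$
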